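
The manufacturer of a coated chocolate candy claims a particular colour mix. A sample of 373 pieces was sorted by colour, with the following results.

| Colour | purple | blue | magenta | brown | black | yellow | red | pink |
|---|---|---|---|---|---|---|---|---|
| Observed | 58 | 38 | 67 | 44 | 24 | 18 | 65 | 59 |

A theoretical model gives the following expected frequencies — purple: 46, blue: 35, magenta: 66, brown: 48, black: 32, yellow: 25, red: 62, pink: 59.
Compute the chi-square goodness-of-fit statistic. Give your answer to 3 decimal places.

cat          O        E   (O−E)²/E
purple      58       46     3.1304
blue        38       35     0.2571
magenta     67       66     0.0152
brown       44       48     0.3333
black       24       32     2.0000
yellow      18       25     1.9600
red         65       62     0.1452
pink        59       59     0.0000
Sum = 7.841

7.841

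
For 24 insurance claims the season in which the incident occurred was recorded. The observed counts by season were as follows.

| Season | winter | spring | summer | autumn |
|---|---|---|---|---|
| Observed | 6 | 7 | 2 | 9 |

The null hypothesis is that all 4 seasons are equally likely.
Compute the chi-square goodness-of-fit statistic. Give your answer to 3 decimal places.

Expected count for each of the 4 categories: 24/4 = 6.
winter: (6 − 6)²/6 = 0/6 = 0.0000
spring: (7 − 6)²/6 = 1/6 = 0.1667
summer: (2 − 6)²/6 = 16/6 = 2.6667
autumn: (9 − 6)²/6 = 9/6 = 1.5000
Sum = 4.333

4.333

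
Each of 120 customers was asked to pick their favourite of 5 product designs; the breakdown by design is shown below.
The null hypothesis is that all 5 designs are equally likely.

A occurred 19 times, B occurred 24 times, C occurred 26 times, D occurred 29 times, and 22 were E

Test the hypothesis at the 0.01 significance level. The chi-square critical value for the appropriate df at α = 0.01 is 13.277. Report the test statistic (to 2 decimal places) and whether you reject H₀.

2.42; do not reject

Expected count for each of the 5 categories: 120/5 = 24.
A: (19 − 24)²/24 = 25/24 = 1.042
B: (24 − 24)²/24 = 0/24 = 0.000
C: (26 − 24)²/24 = 4/24 = 0.167
D: (29 − 24)²/24 = 25/24 = 1.042
E: (22 − 24)²/24 = 4/24 = 0.167
Sum = 2.42
df = 4. Since 2.42 < 13.277, we do not reject H₀.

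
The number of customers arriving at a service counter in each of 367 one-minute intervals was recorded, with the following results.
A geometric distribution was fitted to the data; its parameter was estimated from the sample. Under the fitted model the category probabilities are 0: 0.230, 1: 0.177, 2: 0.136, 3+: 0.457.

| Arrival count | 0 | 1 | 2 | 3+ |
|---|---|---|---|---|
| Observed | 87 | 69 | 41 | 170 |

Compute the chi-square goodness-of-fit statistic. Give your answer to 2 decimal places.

Expected counts E_i = n·p_i: 367×0.230 = 84.41, 367×0.177 = 64.959, 367×0.136 = 49.912, 367×0.457 = 167.719.
0: (87 − 84.41)²/84.41 = 6.7081/84.41 = 0.079
1: (69 − 64.959)²/64.959 = 16.329681/64.959 = 0.251
2: (41 − 49.912)²/49.912 = 79.423744/49.912 = 1.591
3+: (170 − 167.719)²/167.719 = 5.202961/167.719 = 0.031
Sum = 1.95

1.95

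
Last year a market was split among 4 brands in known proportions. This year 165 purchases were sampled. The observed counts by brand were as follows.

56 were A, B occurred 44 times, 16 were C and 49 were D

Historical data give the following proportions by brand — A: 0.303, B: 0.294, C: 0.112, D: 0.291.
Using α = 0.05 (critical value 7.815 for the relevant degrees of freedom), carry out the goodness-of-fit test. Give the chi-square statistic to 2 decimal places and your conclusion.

Expected counts E_i = n·p_i: 165×0.303 = 49.995, 165×0.294 = 48.51, 165×0.112 = 18.48, 165×0.291 = 48.015.
cat         O        E   (O−E)²/E
A          56   49.995      0.721
B          44    48.51      0.419
C          16    18.48      0.333
D          49   48.015      0.020
Sum = 1.49
df = 3. Since 1.49 < 7.815, we do not reject H₀.

1.49; do not reject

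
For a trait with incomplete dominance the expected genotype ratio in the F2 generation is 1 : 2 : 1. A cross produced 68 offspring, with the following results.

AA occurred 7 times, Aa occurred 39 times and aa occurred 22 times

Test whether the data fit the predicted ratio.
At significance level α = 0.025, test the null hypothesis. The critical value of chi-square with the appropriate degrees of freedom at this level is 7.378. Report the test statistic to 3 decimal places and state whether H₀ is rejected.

8.088; reject

Ratio total = 4. Expected counts: 68×1/4 = 17, 68×2/4 = 34, 68×1/4 = 17.
cat         O        E   (O−E)²/E
AA          7       17     5.8824
Aa         39       34     0.7353
aa         22       17     1.4706
Sum = 8.088
df = 2. Since 8.088 > 7.378, we reject H₀.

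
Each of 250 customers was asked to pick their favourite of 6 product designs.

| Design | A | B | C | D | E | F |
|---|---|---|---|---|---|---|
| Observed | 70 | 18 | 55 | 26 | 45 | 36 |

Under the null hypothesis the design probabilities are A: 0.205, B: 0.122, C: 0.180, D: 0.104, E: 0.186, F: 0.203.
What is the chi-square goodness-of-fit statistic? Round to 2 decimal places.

Expected counts E_i = n·p_i: 250×0.205 = 51.25, 250×0.122 = 30.5, 250×0.180 = 45, 250×0.104 = 26, 250×0.186 = 46.5, 250×0.203 = 50.75.
A: (70 − 51.25)²/51.25 = 351.5625/51.25 = 6.860
B: (18 − 30.5)²/30.5 = 156.25/30.5 = 5.123
C: (55 − 45)²/45 = 100/45 = 2.222
D: (26 − 26)²/26 = 0/26 = 0.000
E: (45 − 46.5)²/46.5 = 2.25/46.5 = 0.048
F: (36 − 50.75)²/50.75 = 217.5625/50.75 = 4.287
Sum = 18.54

18.54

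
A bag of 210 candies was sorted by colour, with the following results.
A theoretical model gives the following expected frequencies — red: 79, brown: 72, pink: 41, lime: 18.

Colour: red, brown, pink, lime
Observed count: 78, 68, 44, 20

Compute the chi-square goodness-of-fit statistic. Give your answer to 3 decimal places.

cat         O        E   (O−E)²/E
red        78       79     0.0127
brown      68       72     0.2222
pink       44       41     0.2195
lime       20       18     0.2222
Sum = 0.677

0.677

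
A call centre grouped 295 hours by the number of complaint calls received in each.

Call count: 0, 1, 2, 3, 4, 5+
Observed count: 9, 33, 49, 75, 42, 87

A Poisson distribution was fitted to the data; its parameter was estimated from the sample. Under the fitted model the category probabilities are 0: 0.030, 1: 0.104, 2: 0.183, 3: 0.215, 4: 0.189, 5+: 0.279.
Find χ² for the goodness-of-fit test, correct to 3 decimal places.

Expected counts E_i = n·p_i: 295×0.030 = 8.85, 295×0.104 = 30.68, 295×0.183 = 53.985, 295×0.215 = 63.425, 295×0.189 = 55.755, 295×0.279 = 82.305.
χ² = (9−8.85)²/8.85 + (33−30.68)²/30.68 + (49−53.985)²/53.985 + (75−63.425)²/63.425 + (42−55.755)²/55.755 + (87−82.305)²/82.305
   = 0.0025 + 0.1754 + 0.4603 + 2.1124 + 3.3934 + 0.2678
Sum = 6.412

6.412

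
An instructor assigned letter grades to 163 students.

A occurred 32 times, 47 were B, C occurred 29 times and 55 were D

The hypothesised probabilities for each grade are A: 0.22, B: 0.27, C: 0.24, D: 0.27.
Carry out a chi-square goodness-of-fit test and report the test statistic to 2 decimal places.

5.98

Expected counts E_i = n·p_i: 163×0.22 = 35.86, 163×0.27 = 44.01, 163×0.24 = 39.12, 163×0.27 = 44.01.
χ² = (32−35.86)²/35.86 + (47−44.01)²/44.01 + (29−39.12)²/39.12 + (55−44.01)²/44.01
   = 0.415 + 0.203 + 2.618 + 2.744
Sum = 5.98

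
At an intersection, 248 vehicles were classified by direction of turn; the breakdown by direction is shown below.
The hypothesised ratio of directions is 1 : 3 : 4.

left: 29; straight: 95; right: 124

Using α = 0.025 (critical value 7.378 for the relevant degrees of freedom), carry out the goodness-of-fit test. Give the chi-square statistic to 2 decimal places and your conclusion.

Ratio total = 8. Expected counts: 248×1/8 = 31, 248×3/8 = 93, 248×4/8 = 124.
cat           O        E   (O−E)²/E
left         29       31      0.129
straight     95       93      0.043
right       124      124      0.000
Sum = 0.17
df = 2. Since 0.17 < 7.378, we do not reject H₀.

0.17; do not reject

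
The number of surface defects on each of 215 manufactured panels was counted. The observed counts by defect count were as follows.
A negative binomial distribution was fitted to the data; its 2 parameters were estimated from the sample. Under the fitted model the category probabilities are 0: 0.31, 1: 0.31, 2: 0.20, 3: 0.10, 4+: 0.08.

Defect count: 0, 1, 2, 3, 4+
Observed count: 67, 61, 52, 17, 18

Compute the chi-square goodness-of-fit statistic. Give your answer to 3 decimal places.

Expected counts E_i = n·p_i: 215×0.31 = 66.65, 215×0.31 = 66.65, 215×0.20 = 43, 215×0.10 = 21.5, 215×0.08 = 17.2.
cat         O        E   (O−E)²/E
0          67    66.65     0.0018
1          61    66.65     0.4790
2          52       43     1.8837
3          17     21.5     0.9419
4+         18     17.2     0.0372
Sum = 3.344

3.344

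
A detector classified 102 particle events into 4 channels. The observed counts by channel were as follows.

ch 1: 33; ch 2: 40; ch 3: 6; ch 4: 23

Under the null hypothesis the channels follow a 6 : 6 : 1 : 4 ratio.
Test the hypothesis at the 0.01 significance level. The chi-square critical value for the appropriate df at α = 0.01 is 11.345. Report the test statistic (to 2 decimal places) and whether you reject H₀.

0.74; do not reject

Ratio total = 17. Expected counts: 102×6/17 = 36, 102×6/17 = 36, 102×1/17 = 6, 102×4/17 = 24.
cat         O        E   (O−E)²/E
ch 1       33       36      0.250
ch 2       40       36      0.444
ch 3        6        6      0.000
ch 4       23       24      0.042
Sum = 0.74
df = 3. Since 0.74 < 11.345, we do not reject H₀.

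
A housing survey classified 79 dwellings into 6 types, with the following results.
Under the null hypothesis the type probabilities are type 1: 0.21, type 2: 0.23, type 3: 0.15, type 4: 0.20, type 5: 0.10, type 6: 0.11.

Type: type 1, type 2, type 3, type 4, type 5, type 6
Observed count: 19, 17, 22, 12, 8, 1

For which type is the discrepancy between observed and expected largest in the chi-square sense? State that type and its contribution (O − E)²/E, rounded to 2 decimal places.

Expected counts E_i = n·p_i: 79×0.21 = 16.59, 79×0.23 = 18.17, 79×0.15 = 11.85, 79×0.20 = 15.8, 79×0.10 = 7.9, 79×0.11 = 8.69.
type 1: (19 − 16.59)²/16.59 = 5.8081/16.59 = 0.350
type 2: (17 − 18.17)²/18.17 = 1.3689/18.17 = 0.075
type 3: (22 − 11.85)²/11.85 = 103.0225/11.85 = 8.694
type 4: (12 − 15.8)²/15.8 = 14.44/15.8 = 0.914
type 5: (8 − 7.9)²/7.9 = 0.01/7.9 = 0.001
type 6: (1 − 8.69)²/8.69 = 59.1361/8.69 = 6.805
The largest term is for type 3: 8.69.

type 3, 8.69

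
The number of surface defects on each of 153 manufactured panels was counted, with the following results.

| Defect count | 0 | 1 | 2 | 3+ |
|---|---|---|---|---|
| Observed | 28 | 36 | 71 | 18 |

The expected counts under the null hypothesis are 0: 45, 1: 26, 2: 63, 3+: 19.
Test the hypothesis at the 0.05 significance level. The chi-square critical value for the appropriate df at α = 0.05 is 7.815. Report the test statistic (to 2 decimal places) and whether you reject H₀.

χ² = (28−45)²/45 + (36−26)²/26 + (71−63)²/63 + (18−19)²/19
   = 6.422 + 3.846 + 1.016 + 0.053
Sum = 11.34
df = 3. Since 11.34 > 7.815, we reject H₀.

11.34; reject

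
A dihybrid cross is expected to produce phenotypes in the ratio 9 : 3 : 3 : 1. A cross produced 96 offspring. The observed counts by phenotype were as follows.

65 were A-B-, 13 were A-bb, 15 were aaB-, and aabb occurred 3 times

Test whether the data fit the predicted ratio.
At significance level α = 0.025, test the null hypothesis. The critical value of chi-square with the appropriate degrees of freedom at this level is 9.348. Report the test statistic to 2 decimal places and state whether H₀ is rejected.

5.63; do not reject

Ratio total = 16. Expected counts: 96×9/16 = 54, 96×3/16 = 18, 96×3/16 = 18, 96×1/16 = 6.
χ² = (65−54)²/54 + (13−18)²/18 + (15−18)²/18 + (3−6)²/6
   = 2.241 + 1.389 + 0.500 + 1.500
Sum = 5.63
df = 3. Since 5.63 < 9.348, we do not reject H₀.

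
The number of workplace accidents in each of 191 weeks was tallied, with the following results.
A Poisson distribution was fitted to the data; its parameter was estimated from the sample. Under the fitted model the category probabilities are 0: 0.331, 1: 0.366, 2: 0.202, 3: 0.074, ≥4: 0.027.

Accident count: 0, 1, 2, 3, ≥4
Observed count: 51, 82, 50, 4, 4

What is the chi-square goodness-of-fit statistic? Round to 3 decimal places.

Expected counts E_i = n·p_i: 191×0.331 = 63.221, 191×0.366 = 69.906, 191×0.202 = 38.582, 191×0.074 = 14.134, 191×0.027 = 5.157.
0: (51 − 63.221)²/63.221 = 149.352841/63.221 = 2.3624
1: (82 − 69.906)²/69.906 = 146.264836/69.906 = 2.0923
2: (50 − 38.582)²/38.582 = 130.370724/38.582 = 3.3791
3: (4 − 14.134)²/14.134 = 102.697956/14.134 = 7.2660
≥4: (4 − 5.157)²/5.157 = 1.338649/5.157 = 0.2596
Sum = 15.359

15.359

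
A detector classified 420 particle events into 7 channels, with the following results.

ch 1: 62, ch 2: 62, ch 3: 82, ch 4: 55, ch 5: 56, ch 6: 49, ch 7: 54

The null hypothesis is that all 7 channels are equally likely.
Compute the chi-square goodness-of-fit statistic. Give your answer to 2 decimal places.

Expected count for each of the 7 categories: 420/7 = 60.
χ² = (62−60)²/60 + (62−60)²/60 + (82−60)²/60 + (55−60)²/60 + (56−60)²/60 + (49−60)²/60 + (54−60)²/60
   = 0.067 + 0.067 + 8.067 + 0.417 + 0.267 + 2.017 + 0.600
Sum = 11.50

11.50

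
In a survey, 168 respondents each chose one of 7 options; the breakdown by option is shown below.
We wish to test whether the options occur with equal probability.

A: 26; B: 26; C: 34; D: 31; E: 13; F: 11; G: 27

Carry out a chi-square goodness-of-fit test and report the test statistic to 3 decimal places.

Expected count for each of the 7 categories: 168/7 = 24.
cat         O        E   (O−E)²/E
A          26       24     0.1667
B          26       24     0.1667
C          34       24     4.1667
D          31       24     2.0417
E          13       24     5.0417
F          11       24     7.0417
G          27       24     0.3750
Sum = 19.000

19.000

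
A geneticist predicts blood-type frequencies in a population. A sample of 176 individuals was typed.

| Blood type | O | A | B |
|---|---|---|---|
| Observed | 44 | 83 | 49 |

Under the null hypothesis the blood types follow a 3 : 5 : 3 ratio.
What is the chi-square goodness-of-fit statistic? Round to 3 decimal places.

0.467

Ratio total = 11. Expected counts: 176×3/11 = 48, 176×5/11 = 80, 176×3/11 = 48.
cat         O        E   (O−E)²/E
O          44       48     0.3333
A          83       80     0.1125
B          49       48     0.0208
Sum = 0.467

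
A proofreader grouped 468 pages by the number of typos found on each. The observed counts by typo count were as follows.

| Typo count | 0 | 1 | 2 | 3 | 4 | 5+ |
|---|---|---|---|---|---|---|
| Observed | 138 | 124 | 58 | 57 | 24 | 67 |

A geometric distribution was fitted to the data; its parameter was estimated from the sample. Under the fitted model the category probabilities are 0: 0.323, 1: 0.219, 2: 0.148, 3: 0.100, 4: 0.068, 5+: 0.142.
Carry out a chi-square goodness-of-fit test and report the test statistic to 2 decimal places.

Expected counts E_i = n·p_i: 468×0.323 = 151.164, 468×0.219 = 102.492, 468×0.148 = 69.264, 468×0.100 = 46.8, 468×0.068 = 31.824, 468×0.142 = 66.456.
0: (138 − 151.164)²/151.164 = 173.290896/151.164 = 1.146
1: (124 − 102.492)²/102.492 = 462.594064/102.492 = 4.513
2: (58 − 69.264)²/69.264 = 126.877696/69.264 = 1.832
3: (57 − 46.8)²/46.8 = 104.04/46.8 = 2.223
4: (24 − 31.824)²/31.824 = 61.214976/31.824 = 1.924
5+: (67 − 66.456)²/66.456 = 0.295936/66.456 = 0.004
Sum = 11.64

11.64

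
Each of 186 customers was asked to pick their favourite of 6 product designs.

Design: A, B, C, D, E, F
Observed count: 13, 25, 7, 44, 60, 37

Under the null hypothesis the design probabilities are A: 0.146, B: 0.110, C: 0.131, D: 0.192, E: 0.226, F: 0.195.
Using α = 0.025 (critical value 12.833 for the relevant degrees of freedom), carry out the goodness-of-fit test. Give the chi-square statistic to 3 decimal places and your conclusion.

30.379; reject

Expected counts E_i = n·p_i: 186×0.146 = 27.156, 186×0.110 = 20.46, 186×0.131 = 24.366, 186×0.192 = 35.712, 186×0.226 = 42.036, 186×0.195 = 36.27.
χ² = (13−27.156)²/27.156 + (25−20.46)²/20.46 + (7−24.366)²/24.366 + (44−35.712)²/35.712 + (60−42.036)²/42.036 + (37−36.27)²/36.27
   = 7.3793 + 1.0074 + 12.3770 + 1.9235 + 7.6769 + 0.0147
Sum = 30.379
df = 5. Since 30.379 > 12.833, we reject H₀.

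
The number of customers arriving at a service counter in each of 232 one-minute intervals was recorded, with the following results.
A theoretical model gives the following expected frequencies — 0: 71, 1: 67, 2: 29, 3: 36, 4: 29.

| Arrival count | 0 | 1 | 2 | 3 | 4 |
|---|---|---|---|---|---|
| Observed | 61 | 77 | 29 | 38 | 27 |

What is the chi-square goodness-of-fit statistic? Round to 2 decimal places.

cat         O        E   (O−E)²/E
0          61       71      1.408
1          77       67      1.493
2          29       29      0.000
3          38       36      0.111
4          27       29      0.138
Sum = 3.15

3.15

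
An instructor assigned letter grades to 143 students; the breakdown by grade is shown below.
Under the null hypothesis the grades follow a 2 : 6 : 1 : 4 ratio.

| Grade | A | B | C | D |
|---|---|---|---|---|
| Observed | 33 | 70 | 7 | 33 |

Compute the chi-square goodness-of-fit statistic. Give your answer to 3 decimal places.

9.947

Ratio total = 13. Expected counts: 143×2/13 = 22, 143×6/13 = 66, 143×1/13 = 11, 143×4/13 = 44.
A: (33 − 22)²/22 = 121/22 = 5.5000
B: (70 − 66)²/66 = 16/66 = 0.2424
C: (7 − 11)²/11 = 16/11 = 1.4545
D: (33 − 44)²/44 = 121/44 = 2.7500
Sum = 9.947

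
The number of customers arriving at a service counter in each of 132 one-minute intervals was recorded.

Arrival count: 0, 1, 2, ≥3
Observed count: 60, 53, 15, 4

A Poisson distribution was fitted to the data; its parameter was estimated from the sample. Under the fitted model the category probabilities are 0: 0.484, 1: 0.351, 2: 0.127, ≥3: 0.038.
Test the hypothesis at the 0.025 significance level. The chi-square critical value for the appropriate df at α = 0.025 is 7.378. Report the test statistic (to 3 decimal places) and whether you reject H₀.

1.588; do not reject

Expected counts E_i = n·p_i: 132×0.484 = 63.888, 132×0.351 = 46.332, 132×0.127 = 16.764, 132×0.038 = 5.016.
0: (60 − 63.888)²/63.888 = 15.116544/63.888 = 0.2366
1: (53 − 46.332)²/46.332 = 44.462224/46.332 = 0.9596
2: (15 − 16.764)²/16.764 = 3.111696/16.764 = 0.1856
≥3: (4 − 5.016)²/5.016 = 1.032256/5.016 = 0.2058
Sum = 1.588
df = 2. Since 1.588 < 7.378, we do not reject H₀.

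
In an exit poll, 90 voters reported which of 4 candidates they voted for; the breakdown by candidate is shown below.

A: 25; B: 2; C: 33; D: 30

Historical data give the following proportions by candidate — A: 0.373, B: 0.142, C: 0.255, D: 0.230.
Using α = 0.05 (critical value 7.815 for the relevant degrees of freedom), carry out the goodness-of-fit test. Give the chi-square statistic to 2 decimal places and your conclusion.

19.86; reject

Expected counts E_i = n·p_i: 90×0.373 = 33.57, 90×0.142 = 12.78, 90×0.255 = 22.95, 90×0.230 = 20.7.
A: (25 − 33.57)²/33.57 = 73.4449/33.57 = 2.188
B: (2 − 12.78)²/12.78 = 116.2084/12.78 = 9.093
C: (33 − 22.95)²/22.95 = 101.0025/22.95 = 4.401
D: (30 − 20.7)²/20.7 = 86.49/20.7 = 4.178
Sum = 19.86
df = 3. Since 19.86 > 7.815, we reject H₀.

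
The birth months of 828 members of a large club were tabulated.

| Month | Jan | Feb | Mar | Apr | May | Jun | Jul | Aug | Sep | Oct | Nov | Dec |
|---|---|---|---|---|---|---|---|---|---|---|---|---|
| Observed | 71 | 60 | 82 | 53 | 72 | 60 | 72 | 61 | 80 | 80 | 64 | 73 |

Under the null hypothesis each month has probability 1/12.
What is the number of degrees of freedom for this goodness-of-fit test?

There are k = 12 categories and no parameters were estimated from the data, so df = 12 − 1 = 11.

11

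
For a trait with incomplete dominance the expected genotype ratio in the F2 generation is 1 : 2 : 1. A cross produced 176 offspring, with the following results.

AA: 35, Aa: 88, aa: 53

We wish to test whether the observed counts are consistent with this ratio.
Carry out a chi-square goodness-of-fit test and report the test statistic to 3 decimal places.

Ratio total = 4. Expected counts: 176×1/4 = 44, 176×2/4 = 88, 176×1/4 = 44.
cat         O        E   (O−E)²/E
AA         35       44     1.8409
Aa         88       88     0.0000
aa         53       44     1.8409
Sum = 3.682

3.682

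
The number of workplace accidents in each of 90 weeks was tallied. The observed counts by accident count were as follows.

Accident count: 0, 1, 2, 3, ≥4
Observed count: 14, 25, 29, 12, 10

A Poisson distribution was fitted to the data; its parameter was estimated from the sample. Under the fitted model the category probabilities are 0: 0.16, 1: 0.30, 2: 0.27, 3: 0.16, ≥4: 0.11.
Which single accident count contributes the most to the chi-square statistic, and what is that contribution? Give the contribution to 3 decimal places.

2, 0.909

Expected counts E_i = n·p_i: 90×0.16 = 14.4, 90×0.30 = 27, 90×0.27 = 24.3, 90×0.16 = 14.4, 90×0.11 = 9.9.
χ² = (14−14.4)²/14.4 + (25−27)²/27 + (29−24.3)²/24.3 + (12−14.4)²/14.4 + (10−9.9)²/9.9
   = 0.0111 + 0.1481 + 0.9091 + 0.4000 + 0.0010
The largest term is for 2: 0.909.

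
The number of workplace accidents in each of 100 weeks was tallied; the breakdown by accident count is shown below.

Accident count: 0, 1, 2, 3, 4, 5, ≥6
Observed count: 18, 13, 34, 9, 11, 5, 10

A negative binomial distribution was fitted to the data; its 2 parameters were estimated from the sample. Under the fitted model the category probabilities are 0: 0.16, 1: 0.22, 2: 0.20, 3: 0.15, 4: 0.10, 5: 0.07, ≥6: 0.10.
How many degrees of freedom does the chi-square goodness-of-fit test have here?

There are k = 7 categories and 2 parameters estimated from the data, so df = 7 − 1 − 2 = 4.

4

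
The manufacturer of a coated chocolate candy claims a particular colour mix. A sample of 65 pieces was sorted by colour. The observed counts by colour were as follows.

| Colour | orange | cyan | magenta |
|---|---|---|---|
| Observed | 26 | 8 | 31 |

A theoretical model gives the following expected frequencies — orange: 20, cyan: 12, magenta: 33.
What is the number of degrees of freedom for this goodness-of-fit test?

2

There are k = 3 categories and no parameters were estimated from the data, so df = 3 − 1 = 2.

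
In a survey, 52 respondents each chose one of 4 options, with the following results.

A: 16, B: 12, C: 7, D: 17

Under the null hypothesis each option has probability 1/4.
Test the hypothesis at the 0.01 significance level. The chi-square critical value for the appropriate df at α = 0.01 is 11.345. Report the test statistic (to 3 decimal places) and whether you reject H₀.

Expected count for each of the 4 categories: 52/4 = 13.
χ² = (16−13)²/13 + (12−13)²/13 + (7−13)²/13 + (17−13)²/13
   = 0.6923 + 0.0769 + 2.7692 + 1.2308
Sum = 4.769
df = 3. Since 4.769 < 11.345, we do not reject H₀.

4.769; do not reject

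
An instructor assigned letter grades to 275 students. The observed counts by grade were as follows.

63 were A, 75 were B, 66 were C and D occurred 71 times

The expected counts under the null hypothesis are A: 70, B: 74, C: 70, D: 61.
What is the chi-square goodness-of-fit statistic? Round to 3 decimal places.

A: (63 − 70)²/70 = 49/70 = 0.7000
B: (75 − 74)²/74 = 1/74 = 0.0135
C: (66 − 70)²/70 = 16/70 = 0.2286
D: (71 − 61)²/61 = 100/61 = 1.6393
Sum = 2.581

2.581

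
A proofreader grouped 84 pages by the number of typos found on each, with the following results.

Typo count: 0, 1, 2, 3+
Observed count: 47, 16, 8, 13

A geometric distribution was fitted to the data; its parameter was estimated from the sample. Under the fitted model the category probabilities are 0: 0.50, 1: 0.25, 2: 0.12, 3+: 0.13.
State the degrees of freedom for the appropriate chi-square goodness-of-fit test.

2

There are k = 4 categories and 1 parameter estimated from the data, so df = 4 − 1 − 1 = 2.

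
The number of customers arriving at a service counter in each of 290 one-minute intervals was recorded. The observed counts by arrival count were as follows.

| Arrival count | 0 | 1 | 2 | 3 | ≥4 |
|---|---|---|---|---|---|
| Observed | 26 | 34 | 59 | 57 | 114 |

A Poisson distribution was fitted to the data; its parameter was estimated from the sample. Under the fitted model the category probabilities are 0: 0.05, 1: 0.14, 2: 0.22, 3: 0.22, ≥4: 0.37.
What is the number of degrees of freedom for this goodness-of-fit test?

3

There are k = 5 categories and 1 parameter estimated from the data, so df = 5 − 1 − 1 = 3.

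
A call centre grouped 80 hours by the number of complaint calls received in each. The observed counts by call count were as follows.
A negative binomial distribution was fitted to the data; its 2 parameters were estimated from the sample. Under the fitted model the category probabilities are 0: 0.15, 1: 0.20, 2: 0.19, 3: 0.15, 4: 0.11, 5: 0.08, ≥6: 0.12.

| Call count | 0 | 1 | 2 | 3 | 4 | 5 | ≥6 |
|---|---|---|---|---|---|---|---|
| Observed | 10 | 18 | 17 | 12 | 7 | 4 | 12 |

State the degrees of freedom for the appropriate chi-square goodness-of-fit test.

4

There are k = 7 categories and 2 parameters estimated from the data, so df = 7 − 1 − 2 = 4.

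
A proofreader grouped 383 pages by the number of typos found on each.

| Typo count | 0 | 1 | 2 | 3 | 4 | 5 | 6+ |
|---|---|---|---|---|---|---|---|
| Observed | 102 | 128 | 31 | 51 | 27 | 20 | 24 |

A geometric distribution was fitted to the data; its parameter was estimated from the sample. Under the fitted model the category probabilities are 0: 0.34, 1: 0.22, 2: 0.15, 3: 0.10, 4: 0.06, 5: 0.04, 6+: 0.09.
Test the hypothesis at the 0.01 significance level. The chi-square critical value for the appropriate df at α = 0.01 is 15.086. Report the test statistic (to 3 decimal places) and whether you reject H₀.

50.523; reject

Expected counts E_i = n·p_i: 383×0.34 = 130.22, 383×0.22 = 84.26, 383×0.15 = 57.45, 383×0.10 = 38.3, 383×0.06 = 22.98, 383×0.04 = 15.32, 383×0.09 = 34.47.
0: (102 − 130.22)²/130.22 = 796.3684/130.22 = 6.1156
1: (128 − 84.26)²/84.26 = 1913.1876/84.26 = 22.7058
2: (31 − 57.45)²/57.45 = 699.6025/57.45 = 12.1776
3: (51 − 38.3)²/38.3 = 161.29/38.3 = 4.2112
4: (27 − 22.98)²/22.98 = 16.1604/22.98 = 0.7032
5: (20 − 15.32)²/15.32 = 21.9024/15.32 = 1.4297
6+: (24 − 34.47)²/34.47 = 109.6209/34.47 = 3.1802
Sum = 50.523
df = 5. Since 50.523 > 15.086, we reject H₀.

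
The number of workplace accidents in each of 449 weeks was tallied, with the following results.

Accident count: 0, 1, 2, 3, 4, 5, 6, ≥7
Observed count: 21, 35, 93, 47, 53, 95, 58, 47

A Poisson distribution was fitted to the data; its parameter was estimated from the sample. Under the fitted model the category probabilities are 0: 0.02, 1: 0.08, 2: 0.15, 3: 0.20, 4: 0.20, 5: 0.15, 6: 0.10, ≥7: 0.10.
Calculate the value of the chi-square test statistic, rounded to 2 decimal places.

76.63

Expected counts E_i = n·p_i: 449×0.02 = 8.98, 449×0.08 = 35.92, 449×0.15 = 67.35, 449×0.20 = 89.8, 449×0.20 = 89.8, 449×0.15 = 67.35, 449×0.10 = 44.9, 449×0.10 = 44.9.
χ² = (21−8.98)²/8.98 + (35−35.92)²/35.92 + (93−67.35)²/67.35 + (47−89.8)²/89.8 + (53−89.8)²/89.8 + (95−67.35)²/67.35 + (58−44.9)²/44.9 + (47−44.9)²/44.9
   = 16.089 + 0.024 + 9.769 + 20.399 + 15.081 + 11.351 + 3.822 + 0.098
Sum = 76.63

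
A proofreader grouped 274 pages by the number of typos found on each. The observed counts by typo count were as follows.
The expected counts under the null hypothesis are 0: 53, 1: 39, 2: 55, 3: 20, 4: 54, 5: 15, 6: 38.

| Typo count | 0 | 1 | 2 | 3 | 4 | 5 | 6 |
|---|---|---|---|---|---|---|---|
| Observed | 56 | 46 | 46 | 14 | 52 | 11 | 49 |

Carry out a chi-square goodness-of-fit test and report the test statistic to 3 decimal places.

9.024

cat         O        E   (O−E)²/E
0          56       53     0.1698
1          46       39     1.2564
2          46       55     1.4727
3          14       20     1.8000
4          52       54     0.0741
5          11       15     1.0667
6          49       38     3.1842
Sum = 9.024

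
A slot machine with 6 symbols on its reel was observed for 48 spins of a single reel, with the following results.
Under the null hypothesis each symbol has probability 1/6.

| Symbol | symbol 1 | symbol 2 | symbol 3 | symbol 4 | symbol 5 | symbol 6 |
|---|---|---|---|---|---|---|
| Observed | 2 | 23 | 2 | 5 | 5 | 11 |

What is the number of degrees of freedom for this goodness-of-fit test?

There are k = 6 categories and no parameters were estimated from the data, so df = 6 − 1 = 5.

5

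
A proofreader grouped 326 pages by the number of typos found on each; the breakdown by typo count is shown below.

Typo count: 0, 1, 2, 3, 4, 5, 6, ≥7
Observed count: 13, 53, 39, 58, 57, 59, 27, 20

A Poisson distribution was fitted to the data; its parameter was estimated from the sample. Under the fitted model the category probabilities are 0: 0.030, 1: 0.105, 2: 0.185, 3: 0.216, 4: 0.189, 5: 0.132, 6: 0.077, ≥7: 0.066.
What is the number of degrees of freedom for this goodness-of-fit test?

6

There are k = 8 categories and 1 parameter estimated from the data, so df = 8 − 1 − 1 = 6.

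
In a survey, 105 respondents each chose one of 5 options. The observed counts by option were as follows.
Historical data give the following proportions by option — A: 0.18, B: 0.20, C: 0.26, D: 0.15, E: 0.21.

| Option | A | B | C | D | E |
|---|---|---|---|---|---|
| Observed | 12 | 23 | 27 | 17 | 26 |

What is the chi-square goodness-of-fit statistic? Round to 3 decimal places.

Expected counts E_i = n·p_i: 105×0.18 = 18.9, 105×0.20 = 21, 105×0.26 = 27.3, 105×0.15 = 15.75, 105×0.21 = 22.05.
χ² = (12−18.9)²/18.9 + (23−21)²/21 + (27−27.3)²/27.3 + (17−15.75)²/15.75 + (26−22.05)²/22.05
   = 2.5190 + 0.1905 + 0.0033 + 0.0992 + 0.7076
Sum = 3.520

3.520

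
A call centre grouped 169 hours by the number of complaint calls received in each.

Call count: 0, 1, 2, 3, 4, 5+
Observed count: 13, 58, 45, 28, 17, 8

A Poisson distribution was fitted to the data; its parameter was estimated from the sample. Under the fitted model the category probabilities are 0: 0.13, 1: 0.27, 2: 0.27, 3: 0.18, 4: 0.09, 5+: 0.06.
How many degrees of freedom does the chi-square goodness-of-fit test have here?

4

There are k = 6 categories and 1 parameter estimated from the data, so df = 6 − 1 − 1 = 4.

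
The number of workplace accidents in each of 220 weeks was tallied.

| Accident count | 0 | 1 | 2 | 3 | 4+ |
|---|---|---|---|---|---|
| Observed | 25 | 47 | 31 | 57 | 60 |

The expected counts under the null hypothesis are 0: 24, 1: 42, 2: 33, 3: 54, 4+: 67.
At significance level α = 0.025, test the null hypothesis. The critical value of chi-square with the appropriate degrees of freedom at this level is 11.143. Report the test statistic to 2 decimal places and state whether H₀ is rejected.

1.66; do not reject

0: (25 − 24)²/24 = 1/24 = 0.042
1: (47 − 42)²/42 = 25/42 = 0.595
2: (31 − 33)²/33 = 4/33 = 0.121
3: (57 − 54)²/54 = 9/54 = 0.167
4+: (60 − 67)²/67 = 49/67 = 0.731
Sum = 1.66
df = 4. Since 1.66 < 11.143, we do not reject H₀.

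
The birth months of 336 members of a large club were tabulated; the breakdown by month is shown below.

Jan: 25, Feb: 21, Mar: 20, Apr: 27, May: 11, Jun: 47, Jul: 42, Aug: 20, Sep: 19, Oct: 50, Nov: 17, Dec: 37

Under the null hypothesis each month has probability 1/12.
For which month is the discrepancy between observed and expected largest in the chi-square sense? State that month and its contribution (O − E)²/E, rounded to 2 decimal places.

Oct, 17.29

Under H₀ each category has probability 1/12, so each expected count is 336/12 = 28.
cat         O        E   (O−E)²/E
Jan        25       28      0.321
Feb        21       28      1.750
Mar        20       28      2.286
Apr        27       28      0.036
May        11       28     10.321
Jun        47       28     12.893
Jul        42       28      7.000
Aug        20       28      2.286
Sep        19       28      2.893
Oct        50       28     17.286
Nov        17       28      4.321
Dec        37       28      2.893
The largest term is for Oct: 17.29.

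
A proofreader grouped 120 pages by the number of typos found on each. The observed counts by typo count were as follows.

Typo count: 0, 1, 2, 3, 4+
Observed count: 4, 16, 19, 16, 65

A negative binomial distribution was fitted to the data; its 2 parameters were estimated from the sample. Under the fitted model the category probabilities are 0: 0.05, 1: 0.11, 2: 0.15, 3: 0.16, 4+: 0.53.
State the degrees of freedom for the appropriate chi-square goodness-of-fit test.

2

There are k = 5 categories and 2 parameters estimated from the data, so df = 5 − 1 − 2 = 2.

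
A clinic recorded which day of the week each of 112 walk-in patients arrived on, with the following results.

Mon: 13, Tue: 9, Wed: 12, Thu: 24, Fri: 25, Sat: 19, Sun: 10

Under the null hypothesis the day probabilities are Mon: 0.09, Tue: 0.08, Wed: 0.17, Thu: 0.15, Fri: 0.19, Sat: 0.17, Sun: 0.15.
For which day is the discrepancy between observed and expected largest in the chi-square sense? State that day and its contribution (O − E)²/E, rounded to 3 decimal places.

Thu, 3.086

Expected counts E_i = n·p_i: 112×0.09 = 10.08, 112×0.08 = 8.96, 112×0.17 = 19.04, 112×0.15 = 16.8, 112×0.19 = 21.28, 112×0.17 = 19.04, 112×0.15 = 16.8.
cat         O        E   (O−E)²/E
Mon        13    10.08     0.8459
Tue         9     8.96     0.0002
Wed        12    19.04     2.6030
Thu        24     16.8     3.0857
Fri        25    21.28     0.6503
Sat        19    19.04     0.0001
Sun        10     16.8     2.7524
The largest term is for Thu: 3.086.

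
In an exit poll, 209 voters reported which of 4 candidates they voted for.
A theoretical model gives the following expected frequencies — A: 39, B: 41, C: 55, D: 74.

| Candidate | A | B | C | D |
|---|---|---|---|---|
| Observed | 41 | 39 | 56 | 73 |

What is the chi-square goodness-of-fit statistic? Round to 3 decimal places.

χ² = (41−39)²/39 + (39−41)²/41 + (56−55)²/55 + (73−74)²/74
   = 0.1026 + 0.0976 + 0.0182 + 0.0135
Sum = 0.232

0.232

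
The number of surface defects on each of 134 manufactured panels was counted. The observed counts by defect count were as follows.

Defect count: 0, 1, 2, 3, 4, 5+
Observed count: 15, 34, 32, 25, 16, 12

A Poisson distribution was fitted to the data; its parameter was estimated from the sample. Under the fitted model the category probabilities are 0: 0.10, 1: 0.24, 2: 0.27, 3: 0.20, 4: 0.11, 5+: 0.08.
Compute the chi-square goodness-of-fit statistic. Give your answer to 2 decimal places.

Expected counts E_i = n·p_i: 134×0.10 = 13.4, 134×0.24 = 32.16, 134×0.27 = 36.18, 134×0.20 = 26.8, 134×0.11 = 14.74, 134×0.08 = 10.72.
0: (15 − 13.4)²/13.4 = 2.56/13.4 = 0.191
1: (34 − 32.16)²/32.16 = 3.3856/32.16 = 0.105
2: (32 − 36.18)²/36.18 = 17.4724/36.18 = 0.483
3: (25 − 26.8)²/26.8 = 3.24/26.8 = 0.121
4: (16 − 14.74)²/14.74 = 1.5876/14.74 = 0.108
5+: (12 − 10.72)²/10.72 = 1.6384/10.72 = 0.153
Sum = 1.16

1.16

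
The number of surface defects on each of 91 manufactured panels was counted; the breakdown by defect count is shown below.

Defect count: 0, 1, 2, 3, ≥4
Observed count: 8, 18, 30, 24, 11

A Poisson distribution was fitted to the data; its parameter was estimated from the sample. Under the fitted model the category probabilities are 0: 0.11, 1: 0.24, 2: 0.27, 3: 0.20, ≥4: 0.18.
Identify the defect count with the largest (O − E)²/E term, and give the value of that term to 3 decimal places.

3, 1.848

Expected counts E_i = n·p_i: 91×0.11 = 10.01, 91×0.24 = 21.84, 91×0.27 = 24.57, 91×0.20 = 18.2, 91×0.18 = 16.38.
0: (8 − 10.01)²/10.01 = 4.0401/10.01 = 0.4036
1: (18 − 21.84)²/21.84 = 14.7456/21.84 = 0.6752
2: (30 − 24.57)²/24.57 = 29.4849/24.57 = 1.2000
3: (24 − 18.2)²/18.2 = 33.64/18.2 = 1.8484
≥4: (11 − 16.38)²/16.38 = 28.9444/16.38 = 1.7671
The largest term is for 3: 1.848.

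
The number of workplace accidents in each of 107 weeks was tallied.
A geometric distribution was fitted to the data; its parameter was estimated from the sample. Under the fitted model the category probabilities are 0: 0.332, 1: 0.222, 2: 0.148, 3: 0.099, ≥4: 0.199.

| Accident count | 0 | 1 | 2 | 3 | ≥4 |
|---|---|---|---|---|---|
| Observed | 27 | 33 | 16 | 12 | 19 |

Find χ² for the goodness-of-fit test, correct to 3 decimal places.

6.080

Expected counts E_i = n·p_i: 107×0.332 = 35.524, 107×0.222 = 23.754, 107×0.148 = 15.836, 107×0.099 = 10.593, 107×0.199 = 21.293.
χ² = (27−35.524)²/35.524 + (33−23.754)²/23.754 + (16−15.836)²/15.836 + (12−10.593)²/10.593 + (19−21.293)²/21.293
   = 2.0453 + 3.5989 + 0.0017 + 0.1869 + 0.2469
Sum = 6.080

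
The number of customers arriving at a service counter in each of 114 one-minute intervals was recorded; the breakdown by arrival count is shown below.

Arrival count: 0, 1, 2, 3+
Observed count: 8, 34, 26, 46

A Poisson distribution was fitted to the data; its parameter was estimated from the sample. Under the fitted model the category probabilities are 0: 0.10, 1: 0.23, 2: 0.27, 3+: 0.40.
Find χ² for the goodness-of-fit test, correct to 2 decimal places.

Expected counts E_i = n·p_i: 114×0.10 = 11.4, 114×0.23 = 26.22, 114×0.27 = 30.78, 114×0.40 = 45.6.
cat         O        E   (O−E)²/E
0           8     11.4      1.014
1          34    26.22      2.308
2          26    30.78      0.742
3+         46     45.6      0.004
Sum = 4.07

4.07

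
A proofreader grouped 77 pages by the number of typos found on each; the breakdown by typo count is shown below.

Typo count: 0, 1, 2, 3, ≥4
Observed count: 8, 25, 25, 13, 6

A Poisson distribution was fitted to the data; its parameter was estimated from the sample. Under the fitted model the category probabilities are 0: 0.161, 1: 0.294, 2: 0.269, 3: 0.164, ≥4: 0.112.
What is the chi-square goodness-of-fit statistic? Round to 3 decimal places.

3.503

Expected counts E_i = n·p_i: 77×0.161 = 12.397, 77×0.294 = 22.638, 77×0.269 = 20.713, 77×0.164 = 12.628, 77×0.112 = 8.624.
cat         O        E   (O−E)²/E
0           8   12.397     1.5595
1          25   22.638     0.2464
2          25   20.713     0.8873
3          13   12.628     0.0110
≥4          6    8.624     0.7984
Sum = 3.503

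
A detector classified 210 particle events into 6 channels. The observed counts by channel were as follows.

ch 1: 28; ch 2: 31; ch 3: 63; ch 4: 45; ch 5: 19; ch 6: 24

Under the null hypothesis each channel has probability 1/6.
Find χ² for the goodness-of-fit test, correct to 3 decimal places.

37.886

Under H₀ each category has probability 1/6, so each expected count is 210/6 = 35.
ch 1: (28 − 35)²/35 = 49/35 = 1.4000
ch 2: (31 − 35)²/35 = 16/35 = 0.4571
ch 3: (63 − 35)²/35 = 784/35 = 22.4000
ch 4: (45 − 35)²/35 = 100/35 = 2.8571
ch 5: (19 − 35)²/35 = 256/35 = 7.3143
ch 6: (24 − 35)²/35 = 121/35 = 3.4571
Sum = 37.886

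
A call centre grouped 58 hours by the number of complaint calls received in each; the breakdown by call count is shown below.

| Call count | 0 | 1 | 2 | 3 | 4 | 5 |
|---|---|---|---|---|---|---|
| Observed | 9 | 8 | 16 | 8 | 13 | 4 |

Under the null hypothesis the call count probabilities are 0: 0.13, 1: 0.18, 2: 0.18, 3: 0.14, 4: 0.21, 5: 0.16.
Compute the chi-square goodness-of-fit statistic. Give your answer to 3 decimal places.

Expected counts E_i = n·p_i: 58×0.13 = 7.54, 58×0.18 = 10.44, 58×0.18 = 10.44, 58×0.14 = 8.12, 58×0.21 = 12.18, 58×0.16 = 9.28.
0: (9 − 7.54)²/7.54 = 2.1316/7.54 = 0.2827
1: (8 − 10.44)²/10.44 = 5.9536/10.44 = 0.5703
2: (16 − 10.44)²/10.44 = 30.9136/10.44 = 2.9611
3: (8 − 8.12)²/8.12 = 0.0144/8.12 = 0.0018
4: (13 − 12.18)²/12.18 = 0.6724/12.18 = 0.0552
5: (4 − 9.28)²/9.28 = 27.8784/9.28 = 3.0041
Sum = 6.875

6.875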